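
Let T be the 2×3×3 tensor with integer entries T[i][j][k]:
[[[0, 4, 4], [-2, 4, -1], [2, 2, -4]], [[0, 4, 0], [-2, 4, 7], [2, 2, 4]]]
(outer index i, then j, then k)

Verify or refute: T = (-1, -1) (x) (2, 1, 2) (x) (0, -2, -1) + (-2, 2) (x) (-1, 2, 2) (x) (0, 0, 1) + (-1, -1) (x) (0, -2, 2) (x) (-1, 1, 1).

Reconstruct entrywise from the claimed factors. For example, T[0,1,0] = -2 and Σₗ aₗ[0]bₗ[1]cₗ[0] = (-1)·(1)·(0) + (-2)·(2)·(0) + (-1)·(-2)·(-1) = -2; checking all 18 entries, every one matches. The claim holds.

Yes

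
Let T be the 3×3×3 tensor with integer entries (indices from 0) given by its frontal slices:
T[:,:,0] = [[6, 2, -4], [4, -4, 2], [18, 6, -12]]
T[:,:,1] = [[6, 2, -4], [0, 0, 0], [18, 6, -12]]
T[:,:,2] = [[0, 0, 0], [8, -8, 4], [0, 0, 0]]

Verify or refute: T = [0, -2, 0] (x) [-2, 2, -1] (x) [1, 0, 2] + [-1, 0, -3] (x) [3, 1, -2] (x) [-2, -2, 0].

Yes

Reconstruct entrywise from the claimed factors. For example, T[1,0,2] = 8 and Σₗ aₗ[1]bₗ[0]cₗ[2] = (-2)·(-2)·(2) + (0)·(3)·(0) = 8; checking all 27 entries, every one matches. The claim holds.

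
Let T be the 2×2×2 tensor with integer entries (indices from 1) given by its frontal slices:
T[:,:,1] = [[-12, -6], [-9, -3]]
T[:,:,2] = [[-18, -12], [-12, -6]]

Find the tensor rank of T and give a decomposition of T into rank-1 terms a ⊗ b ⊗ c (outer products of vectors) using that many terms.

rank(T) = 2

Lower bound: the mode-2 unfolding of T (rows indexed by j, columns by (i,k) = (1,1), (1,2), (2,1), (2,2)) is [[-12, -18, -9, -12], [-6, -12, -3, -6]].
There the 2×2 minor on rows j ∈ {1, 2}, columns (i,k) ∈ {(1,1), (1,2)} is det [[-12, -18], [-6, -12]] = 36 ≠ 0, so this unfolding has rank ≥ 2; CP rank is at least every unfolding rank, so rank(T) ≥ 2. (Unfolding ranks only ever bound the CP rank from below — rank(T) can be strictly larger than all of them — so the matching upper bound has to come from an explicit 2-term decomposition.)
Upper bound — finding two terms. Write S_k = T[:,:,k] for the frontal slices: S₁ = [[-12, -6], [-9, -3]], S₂ = [[-18, -12], [-12, -6]].
If T = a₁ ⊗ b₁ ⊗ c₁ + a₂ ⊗ b₂ ⊗ c₂ then each S_k = c₁[k]·a₁b₁ᵀ + c₂[k]·a₂b₂ᵀ. S₁ and S₂ are linearly independent, so a₁b₁ᵀ and a₂b₂ᵀ must span the same plane of matrices: they are the rank-1 matrices of the form x·S₁ + y·S₂.
det(x·S₁ + y·S₂) is −18·x² − 54·xy − 36·y² = (-18)·(x + 2·y)(x + y), vanishing at (x:y) = (2:-1) and (1:-1).
M₁ = 2·S₁ − S₂ = [[-6, 0], [-6, 0]] = (-6)·[1, 1][1, 0]ᵀ and M₂ = S₁ − S₂ = [[6, 6], [3, 3]] = 3·[2, 1][1, 1]ᵀ, so take a₁ = [1, 1], b₁ = [1, 0], a₂ = [2, 1], b₂ = [1, 1].
Each slice is an integer combination of E₁ = a₁b₁ᵀ and E₂ = a₂b₂ᵀ: S₁ = −6·E₁ − 3·E₂, S₂ = −6·E₁ − 6·E₂; reading off coefficients, c₁ = [-6, -6] and c₂ = [-3, -6].
Hence T = [1, 1] ⊗ [1, 0] ⊗ [-6, -6] + [2, 1] ⊗ [1, 1] ⊗ [-3, -6], so rank(T) ≤ 2.
These bounds meet, so rank(T) = 2.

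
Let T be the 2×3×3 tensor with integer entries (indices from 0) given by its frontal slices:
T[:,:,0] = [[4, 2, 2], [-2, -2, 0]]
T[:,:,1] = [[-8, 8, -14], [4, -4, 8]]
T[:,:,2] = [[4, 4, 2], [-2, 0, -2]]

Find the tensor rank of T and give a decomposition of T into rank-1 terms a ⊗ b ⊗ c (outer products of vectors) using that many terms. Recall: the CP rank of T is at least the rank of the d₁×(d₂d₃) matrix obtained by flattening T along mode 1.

rank(T) = 3

Lower bound: the mode-2 unfolding of T (rows indexed by j, columns by (i,k) = (0,0), (0,1), (0,2), (1,0), (1,1), (1,2)) is [[4, -8, 4, -2, 4, -2], [2, 8, 4, -2, -4, 0], [2, -14, 2, 0, 8, -2]].
There the 3×3 minor on rows j ∈ {0, 1, 2}, columns (i,k) ∈ {(0,0), (0,1), (0,2)} is det [[4, -8, 4], [2, 8, 4], [2, -14, 2]] = 80 ≠ 0, so this unfolding has rank ≥ 3; CP rank is at least every unfolding rank, so rank(T) ≥ 3. (Flattening ranks never certify an upper bound on CP rank; for that we must actually write T with 3 rank-1 terms.)
Upper bound: T is a sum of 3 rank-1 terms, T = [1, -1] ⊗ [0, 1, -1] ⊗ [2, 4, 0] + [1, 0] ⊗ [0, 2, -1] ⊗ [0, 2, 2] + [2, -1] ⊗ [1, 0, 1] ⊗ [2, -4, 2] (one valid choice — decompositions are not unique — normalised so each a, b is primitive with positive first nonzero entry; check it by expanding all entries), so rank(T) ≤ 3.
These bounds meet, so rank(T) = 3.
Check entry T[1,1,0] = -2: (-1)·(1)·(2) + (0)·(2)·(0) + (-1)·(0)·(2) = -2.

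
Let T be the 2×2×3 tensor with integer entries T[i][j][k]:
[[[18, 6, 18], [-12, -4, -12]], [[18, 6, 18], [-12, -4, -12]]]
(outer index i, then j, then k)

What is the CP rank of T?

Lower bound: T ≠ 0 (e.g. T[0,0,0] = 18), so rank(T) ≥ 1.
Upper bound: if T = a ⊗ b ⊗ c then every fibre of T is a multiple of the corresponding factor, so read the factors off the fibres through the nonzero entry T[0,0,0] = 18.
The mode-1 fibre T[:,0,0] = [18, 18] gives a = (1, 1) (primitive direction); the mode-2 fibre T[0,:,0] = [18, -12] gives b = (3, -2); then c[k] = T[0,0,k] / (a[0]·b[0]) = [18, 6, 18] / 3 = (6, 2, 6).
Expanding (1, 1) ⊗ (3, -2) ⊗ (6, 2, 6) reproduces all 12 entries of T, so T = (1, 1) ⊗ (3, -2) ⊗ (6, 2, 6) and rank(T) ≤ 1.
These bounds meet, so rank(T) = 1.

1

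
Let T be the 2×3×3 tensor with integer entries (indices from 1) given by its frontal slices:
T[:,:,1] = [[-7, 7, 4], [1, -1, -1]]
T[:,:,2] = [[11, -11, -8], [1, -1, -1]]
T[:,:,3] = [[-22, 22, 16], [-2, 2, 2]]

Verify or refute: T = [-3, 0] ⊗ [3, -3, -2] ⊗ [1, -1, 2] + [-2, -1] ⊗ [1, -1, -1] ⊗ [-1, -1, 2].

Reconstruct entrywise from the claimed factors. For example, T[1,1,1] = -7 and Σₗ aₗ[1]bₗ[1]cₗ[1] = (-3)·(3)·(1) + (-2)·(1)·(-1) = -7; checking all 18 entries, every one matches. The claim holds.

Yes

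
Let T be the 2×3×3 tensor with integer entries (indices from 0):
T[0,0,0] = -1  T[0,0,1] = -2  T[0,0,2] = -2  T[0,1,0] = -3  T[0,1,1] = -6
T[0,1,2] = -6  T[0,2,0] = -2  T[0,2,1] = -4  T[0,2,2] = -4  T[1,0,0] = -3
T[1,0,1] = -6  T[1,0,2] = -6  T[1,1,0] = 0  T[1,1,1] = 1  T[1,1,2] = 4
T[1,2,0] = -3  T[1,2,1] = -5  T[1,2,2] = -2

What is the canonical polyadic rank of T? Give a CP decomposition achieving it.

rank(T) = 3

Lower bound: the mode-2 unfolding of T (rows indexed by j, columns by (i,k) = (0,0), (0,1), (0,2), (1,0), (1,1), (1,2)) is [[-1, -2, -2, -3, -6, -6], [-3, -6, -6, 0, 1, 4], [-2, -4, -4, -3, -5, -2]].
There the 3×3 minor on rows j ∈ {0, 1, 2}, columns (i,k) ∈ {(0,0), (1,0), (1,1)} is det [[-1, -3, -6], [-3, 0, 1], [-2, -3, -5]] = -6 ≠ 0, so this unfolding has rank ≥ 3; CP rank is at least every unfolding rank, so rank(T) ≥ 3. (This is only a lower bound: in general the CP rank may exceed every unfolding rank, so we still need to exhibit 3 rank-1 terms summing to T.)
Upper bound: T is a sum of 3 rank-1 terms, T = [0, 1] (x) [0, 1, 1] (x) [-1, -1, 2] + [1, -1] (x) [1, -2, 0] (x) [1, 2, 2] + [1, 1] (x) [2, 1, 2] (x) [-1, -2, -2] (one valid choice — decompositions are not unique — normalised so each a, b is primitive with positive first nonzero entry; check it by expanding all entries), so rank(T) ≤ 3.
These bounds meet, so rank(T) = 3.
Check entry T[1,0,2] = -6: (1)·(0)·(2) + (-1)·(1)·(2) + (1)·(2)·(-2) = -6.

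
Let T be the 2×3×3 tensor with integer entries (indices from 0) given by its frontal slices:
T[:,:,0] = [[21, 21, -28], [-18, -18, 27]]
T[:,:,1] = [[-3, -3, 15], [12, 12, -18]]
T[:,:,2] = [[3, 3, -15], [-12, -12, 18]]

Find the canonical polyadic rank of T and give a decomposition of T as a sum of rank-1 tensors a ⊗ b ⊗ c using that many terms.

Lower bound: the mode-3 unfolding of T (rows indexed by k, columns by (i,j) = (0,0), (0,1), (0,2), (1,0), (1,1), (1,2)) is [[21, 21, -28, -18, -18, 27], [-3, -3, 15, 12, 12, -18], [3, 3, -15, -12, -12, 18]].
There the 2×2 minor on rows k ∈ {0, 1}, columns (i,j) ∈ {(0,0), (0,2)} is det [[21, -28], [-3, 15]] = 231 ≠ 0, so this unfolding has rank ≥ 2; CP rank is at least every unfolding rank, so rank(T) ≥ 2. (Flattening ranks never certify an upper bound on CP rank; for that we must actually write T with 2 rank-1 terms.)
Upper bound — finding two terms. Write S_k = T[:,:,k] for the frontal slices: S₀ = [[21, 21, -28], [-18, -18, 27]], S₁ = [[-3, -3, 15], [12, 12, -18]], S₂ = [[3, 3, -15], [-12, -12, 18]].
If T = a₁ ⊗ b₁ ⊗ c₁ + a₂ ⊗ b₂ ⊗ c₂ then each S_k = c₁[k]·a₁b₁ᵀ + c₂[k]·a₂b₂ᵀ. S₀ and S₁ are linearly independent, so a₁b₁ᵀ and a₂b₂ᵀ must span the same plane of matrices: they are the rank-1 matrices of the form x·S₀ + y·S₁.
The 2×2 minor of x·S₀ + y·S₁ on rows {0,1}, columns {0,2} is 63·x² + 147·xy − 126·y² = 21·(x + 3·y)(3·x − 2·y), vanishing at (x:y) = (3:-1) and (2:3).
M₁ = 3·S₀ − S₁ = [[66, 66, -99], [-66, -66, 99]] = 33·(1, -1)(2, 2, -3)ᵀ and M₂ = 2·S₀ + 3·S₁ = [[33, 33, -11], [0, 0, 0]] = 11·(1, 0)(3, 3, -1)ᵀ, so take a₁ = (1, -1), b₁ = (2, 2, -3), a₂ = (1, 0), b₂ = (3, 3, -1).
Each slice is an integer combination of E₁ = a₁b₁ᵀ and E₂ = a₂b₂ᵀ: S₀ = 9·E₁ + E₂, S₁ = −6·E₁ + 3·E₂, S₂ = 6·E₁ − 3·E₂; reading off coefficients, c₁ = (9, -6, 6) and c₂ = (1, 3, -3).
Hence T = (1, -1) ⊗ (2, 2, -3) ⊗ (9, -6, 6) + (1, 0) ⊗ (3, 3, -1) ⊗ (1, 3, -3), so rank(T) ≤ 2.
These bounds meet, so rank(T) = 2.

rank(T) = 2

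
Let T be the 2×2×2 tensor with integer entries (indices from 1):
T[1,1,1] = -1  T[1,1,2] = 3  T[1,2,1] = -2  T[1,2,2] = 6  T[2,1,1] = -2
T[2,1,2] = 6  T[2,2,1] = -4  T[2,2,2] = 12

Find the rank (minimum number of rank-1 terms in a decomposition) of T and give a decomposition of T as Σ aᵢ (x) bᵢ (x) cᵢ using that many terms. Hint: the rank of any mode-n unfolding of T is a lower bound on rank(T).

Lower bound: T ≠ 0 (e.g. T[1,1,1] = -1), so rank(T) ≥ 1.
Upper bound: if T = a (x) b (x) c then every fibre of T is a multiple of the corresponding factor, so read the factors off the fibres through the nonzero entry T[1,1,1] = -1.
The mode-1 fibre T[:,1,1] = [-1, -2] gives a = [1, 2] (primitive direction); the mode-2 fibre T[1,:,1] = [-1, -2] gives b = [1, 2]; then c[k] = T[1,1,k] / (a[1]·b[1]) = [-1, 3] / 1 = [-1, 3].
Expanding [1, 2] (x) [1, 2] (x) [-1, 3] reproduces all 8 entries of T, so T = [1, 2] (x) [1, 2] (x) [-1, 3] and rank(T) ≤ 1.
These bounds meet, so rank(T) = 1.

rank(T) = 1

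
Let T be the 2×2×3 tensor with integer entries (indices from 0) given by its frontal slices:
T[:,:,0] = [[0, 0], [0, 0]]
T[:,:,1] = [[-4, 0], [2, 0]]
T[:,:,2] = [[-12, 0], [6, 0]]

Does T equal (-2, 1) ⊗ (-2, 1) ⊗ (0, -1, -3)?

No

Reconstruct entry (0,1,1) from the claimed factors: Σₗ aₗ[0]bₗ[1]cₗ[1] = (-2)·(1)·(-1) = 2, but T[0,1,1] = 0. The claim is false.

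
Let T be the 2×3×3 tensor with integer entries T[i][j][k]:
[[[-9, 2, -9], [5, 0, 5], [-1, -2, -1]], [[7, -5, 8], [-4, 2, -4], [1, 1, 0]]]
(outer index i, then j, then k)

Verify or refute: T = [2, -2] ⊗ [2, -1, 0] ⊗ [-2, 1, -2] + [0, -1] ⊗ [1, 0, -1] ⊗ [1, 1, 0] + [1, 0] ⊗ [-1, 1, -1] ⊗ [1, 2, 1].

Reconstruct entrywise from the claimed factors. For example, T[1,2,1] = 1 and Σₗ aₗ[1]bₗ[2]cₗ[1] = (-2)·(0)·(1) + (-1)·(-1)·(1) + (0)·(-1)·(2) = 1; checking all 18 entries, every one matches. The claim holds.

Yes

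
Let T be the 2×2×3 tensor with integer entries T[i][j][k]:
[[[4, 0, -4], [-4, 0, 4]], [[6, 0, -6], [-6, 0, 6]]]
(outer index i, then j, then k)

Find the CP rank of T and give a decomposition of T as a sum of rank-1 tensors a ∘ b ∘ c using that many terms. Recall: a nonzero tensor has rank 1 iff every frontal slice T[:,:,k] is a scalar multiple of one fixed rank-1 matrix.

Lower bound: T ≠ 0 (e.g. T[0,0,0] = 4), so rank(T) ≥ 1.
Upper bound: if T = a ∘ b ∘ c then every fibre of T is a multiple of the corresponding factor, so read the factors off the fibres through the nonzero entry T[0,0,0] = 4.
The mode-1 fibre T[:,0,0] = [4, 6] gives a = [2, 3] (primitive direction); the mode-2 fibre T[0,:,0] = [4, -4] gives b = [1, -1]; then c[k] = T[0,0,k] / (a[0]·b[0]) = [4, 0, -4] / 2 = [2, 0, -2].
Expanding [2, 3] ∘ [1, -1] ∘ [2, 0, -2] reproduces all 12 entries of T, so T = [2, 3] ∘ [1, -1] ∘ [2, 0, -2] and rank(T) ≤ 1.
These bounds meet, so rank(T) = 1.

rank(T) = 1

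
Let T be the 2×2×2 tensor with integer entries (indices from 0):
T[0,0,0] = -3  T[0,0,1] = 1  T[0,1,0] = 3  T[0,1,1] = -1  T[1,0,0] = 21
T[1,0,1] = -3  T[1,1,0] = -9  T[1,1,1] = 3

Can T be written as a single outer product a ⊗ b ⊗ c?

The mode-3 unfolding of T (rows indexed by k, columns by (i,j) = (0,0), (0,1), (1,0), (1,1)) is [[-3, 3, 21, -9], [1, -1, -3, 3]].
There the 2×2 minor on rows k ∈ {0, 1}, columns (i,j) ∈ {(0,0), (1,0)} is det [[-3, 21], [1, -3]] = -12 ≠ 0, so this unfolding has rank ≥ 2; CP rank is at least every unfolding rank, so rank(T) ≥ 2.
In particular rank(T) ≥ 2 > 1, so T is not rank-1.

No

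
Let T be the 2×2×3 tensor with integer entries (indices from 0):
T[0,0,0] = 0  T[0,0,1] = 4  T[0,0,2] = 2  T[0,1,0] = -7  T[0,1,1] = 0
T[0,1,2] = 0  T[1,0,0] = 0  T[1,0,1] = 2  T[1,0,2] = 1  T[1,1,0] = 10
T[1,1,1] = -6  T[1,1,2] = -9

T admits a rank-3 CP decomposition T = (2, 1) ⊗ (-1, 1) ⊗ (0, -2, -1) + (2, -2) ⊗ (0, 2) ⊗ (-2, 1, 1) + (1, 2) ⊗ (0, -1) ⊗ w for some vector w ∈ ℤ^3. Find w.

w = (-1, 0, 2)

Subtract the known terms from T to get the rank-1 residual R = (1, 2) ⊗ (0, -1) ⊗ w, so R[i,j,k] = a[i]·b[j]·w[k]. Pick indices with nonzero a[0]·b[1] = (1)·(-1) = -1. Only the fibre through (0,1,·) is needed: R[0,1,:] = T[0,1,:] − Σₗ aₗ[0]bₗ[1]cₗ = [-7, 0, 0] − (2)·(1)·(0, -2, -1) − (2)·(2)·(-2, 1, 1) = [1, 0, -2]. Then w[k] = R[0,1,k] / -1 for each k, giving w = [1, 0, -2] / -1 = (-1, 0, 2).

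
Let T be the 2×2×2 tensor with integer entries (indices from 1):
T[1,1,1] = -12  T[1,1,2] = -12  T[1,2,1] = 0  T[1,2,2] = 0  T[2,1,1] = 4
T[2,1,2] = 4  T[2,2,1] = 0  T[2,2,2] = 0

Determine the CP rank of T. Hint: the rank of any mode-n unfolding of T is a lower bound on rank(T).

1

Lower bound: T ≠ 0 (e.g. T[1,1,1] = -12), so rank(T) ≥ 1.
Upper bound: if T = a ⊗ b ⊗ c then every fibre of T is a multiple of the corresponding factor, so read the factors off the fibres through the nonzero entry T[1,1,1] = -12.
The mode-1 fibre T[:,1,1] = [-12, 4] gives a = [3, -1] (primitive direction); the mode-2 fibre T[1,:,1] = [-12, 0] gives b = [1, 0]; then c[k] = T[1,1,k] / (a[1]·b[1]) = [-12, -12] / 3 = [-4, -4].
Expanding [3, -1] ⊗ [1, 0] ⊗ [-4, -4] reproduces all 8 entries of T, so T = [3, -1] ⊗ [1, 0] ⊗ [-4, -4] and rank(T) ≤ 1.
These bounds meet, so rank(T) = 1.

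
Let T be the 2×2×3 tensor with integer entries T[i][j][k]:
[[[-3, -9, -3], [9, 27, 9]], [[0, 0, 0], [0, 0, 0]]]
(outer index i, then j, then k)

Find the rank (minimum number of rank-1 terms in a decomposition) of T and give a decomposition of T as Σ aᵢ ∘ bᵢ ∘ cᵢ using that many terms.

Lower bound: T ≠ 0 (e.g. T[0,0,0] = -3), so rank(T) ≥ 1.
Upper bound: if T = a ∘ b ∘ c then every fibre of T is a multiple of the corresponding factor, so read the factors off the fibres through the nonzero entry T[0,0,0] = -3.
The mode-1 fibre T[:,0,0] = [-3, 0] gives a = [1, 0] (primitive direction); the mode-2 fibre T[0,:,0] = [-3, 9] gives b = [1, -3]; then c[k] = T[0,0,k] / (a[0]·b[0]) = [-3, -9, -3] / 1 = [-3, -9, -3].
Expanding [1, 0] ∘ [1, -3] ∘ [-3, -9, -3] reproduces all 12 entries of T, so T = [1, 0] ∘ [1, -3] ∘ [-3, -9, -3] and rank(T) ≤ 1.
These bounds meet, so rank(T) = 1.

rank(T) = 1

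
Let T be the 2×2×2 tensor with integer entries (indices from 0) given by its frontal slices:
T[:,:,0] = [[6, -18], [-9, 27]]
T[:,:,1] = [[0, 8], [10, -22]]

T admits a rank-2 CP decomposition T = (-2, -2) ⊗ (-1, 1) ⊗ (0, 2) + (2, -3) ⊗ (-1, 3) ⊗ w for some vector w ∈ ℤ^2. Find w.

Subtract the known terms from T to get the rank-1 residual R = (2, -3) ⊗ (-1, 3) ⊗ w, so R[i,j,k] = a[i]·b[j]·w[k]. Pick indices with nonzero a[0]·b[0] = (2)·(-1) = -2. Only the fibre through (0,0,·) is needed: R[0,0,:] = T[0,0,:] − Σₗ aₗ[0]bₗ[0]cₗ = [6, 0] − (-2)·(-1)·(0, 2) = [6, -4]. Then w[k] = R[0,0,k] / -2 for each k, giving w = [6, -4] / -2 = (-3, 2).

w = (-3, 2)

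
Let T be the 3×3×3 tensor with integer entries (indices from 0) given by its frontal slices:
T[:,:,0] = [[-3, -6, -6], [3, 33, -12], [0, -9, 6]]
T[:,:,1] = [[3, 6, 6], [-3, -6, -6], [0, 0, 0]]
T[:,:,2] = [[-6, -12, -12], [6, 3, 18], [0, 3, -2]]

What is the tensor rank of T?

2

Lower bound: the mode-3 unfolding of T (rows indexed by k, columns by (i,j) = (0,0), (0,1), (0,2), (1,0), (1,1), (1,2), (2,0), (2,1), (2,2)) is [[-3, -6, -6, 3, 33, -12, 0, -9, 6], [3, 6, 6, -3, -6, -6, 0, 0, 0], [-6, -12, -12, 6, 3, 18, 0, 3, -2]].
There the 2×2 minor on rows k ∈ {0, 1}, columns (i,j) ∈ {(0,0), (1,1)} is det [[-3, 33], [3, -6]] = -81 ≠ 0, so this unfolding has rank ≥ 2; CP rank is at least every unfolding rank, so rank(T) ≥ 2. (This is only a lower bound: in general the CP rank may exceed every unfolding rank, so we still need to exhibit 2 rank-1 terms summing to T.)
Upper bound — finding two terms. Write S_k = T[:,:,k] for the frontal slices: S₀ = [[-3, -6, -6], [3, 33, -12], [0, -9, 6]], S₁ = [[3, 6, 6], [-3, -6, -6], [0, 0, 0]], S₂ = [[-6, -12, -12], [6, 3, 18], [0, 3, -2]].
If T = a₁ ∘ b₁ ∘ c₁ + a₂ ∘ b₂ ∘ c₂ then each S_k = c₁[k]·a₁b₁ᵀ + c₂[k]·a₂b₂ᵀ. S₀ and S₁ are linearly independent, so a₁b₁ᵀ and a₂b₂ᵀ must span the same plane of matrices: they are the rank-1 matrices of the form x·S₀ + y·S₁.
The 2×2 minor of x·S₀ + y·S₁ on rows {0,1}, columns {0,1} is −81·x² + 81·xy = (-81)·(x − y)(x), vanishing at (x:y) = (1:1) and (0:1).
M₁ = S₀ + S₁ = [[0, 0, 0], [0, 27, -18], [0, -9, 6]] = 3·(0, 3, -1)(0, 3, -2)ᵀ and M₂ = S₁ = [[3, 6, 6], [-3, -6, -6], [0, 0, 0]] = 3·(1, -1, 0)(1, 2, 2)ᵀ, so take a₁ = (0, 3, -1), b₁ = (0, 3, -2), a₂ = (1, -1, 0), b₂ = (1, 2, 2).
Each slice is an integer combination of E₁ = a₁b₁ᵀ and E₂ = a₂b₂ᵀ: S₀ = 3·E₁ − 3·E₂, S₁ = 3·E₂, S₂ = −E₁ − 6·E₂; reading off coefficients, c₁ = (3, 0, -1) and c₂ = (-3, 3, -6).
Hence T = (0, 3, -1) ∘ (0, 3, -2) ∘ (3, 0, -1) + (1, -1, 0) ∘ (1, 2, 2) ∘ (-3, 3, -6), so rank(T) ≤ 2.
These bounds meet, so rank(T) = 2.
Check entry T[1,2,2] = 18: (3)·(-2)·(-1) + (-1)·(2)·(-6) = 18.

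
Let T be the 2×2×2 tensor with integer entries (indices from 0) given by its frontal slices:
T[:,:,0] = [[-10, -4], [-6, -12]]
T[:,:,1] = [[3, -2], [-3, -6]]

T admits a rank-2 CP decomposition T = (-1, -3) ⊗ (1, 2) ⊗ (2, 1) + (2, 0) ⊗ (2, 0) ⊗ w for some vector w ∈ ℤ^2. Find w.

w = (-2, 1)

Subtract the known terms from T to get the rank-1 residual R = (2, 0) ⊗ (2, 0) ⊗ w, so R[i,j,k] = a[i]·b[j]·w[k]. Pick indices with nonzero a[0]·b[0] = (2)·(2) = 4. Only the fibre through (0,0,·) is needed: R[0,0,:] = T[0,0,:] − Σₗ aₗ[0]bₗ[0]cₗ = [-10, 3] − (-1)·(1)·(2, 1) = [-8, 4]. Then w[k] = R[0,0,k] / 4 for each k, giving w = [-8, 4] / 4 = (-2, 1).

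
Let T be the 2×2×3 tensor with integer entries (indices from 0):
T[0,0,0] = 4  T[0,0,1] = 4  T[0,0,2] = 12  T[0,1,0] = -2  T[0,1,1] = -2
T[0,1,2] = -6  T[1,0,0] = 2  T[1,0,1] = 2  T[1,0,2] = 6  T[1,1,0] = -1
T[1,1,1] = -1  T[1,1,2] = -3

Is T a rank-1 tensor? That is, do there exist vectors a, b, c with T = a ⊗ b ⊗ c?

Yes

If T = a ⊗ b ⊗ c then every fibre of T is a multiple of the corresponding factor, so read the factors off the fibres through the nonzero entry T[0,0,0] = 4.
The mode-1 fibre T[:,0,0] = [4, 2] gives a = [2, 1] (primitive direction); the mode-2 fibre T[0,:,0] = [4, -2] gives b = [2, -1]; then c[k] = T[0,0,k] / (a[0]·b[0]) = [4, 4, 12] / 4 = [1, 1, 3].
Expanding [2, 1] ⊗ [2, -1] ⊗ [1, 1, 3] reproduces all 12 entries of T, so T = [2, 1] ⊗ [2, -1] ⊗ [1, 1, 3] and rank(T) ≤ 1.
Equivalently every frontal slice T[:,:,k] is c[k] times the rank-1 matrix [2, 1] ⊗ [2, -1]. So T has rank 1 (it is nonzero).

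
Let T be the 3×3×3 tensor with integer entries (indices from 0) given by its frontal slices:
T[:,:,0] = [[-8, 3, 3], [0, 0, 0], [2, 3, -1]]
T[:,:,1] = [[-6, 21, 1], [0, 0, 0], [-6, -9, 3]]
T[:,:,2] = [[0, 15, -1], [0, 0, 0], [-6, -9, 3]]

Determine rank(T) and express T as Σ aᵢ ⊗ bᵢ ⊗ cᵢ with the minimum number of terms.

rank(T) = 2

Lower bound: the mode-2 unfolding of T (rows indexed by j, columns by (i,k) = (0,0), (0,1), (0,2), (1,0), (1,1), (1,2), (2,0), (2,1), (2,2)) is [[-8, -6, 0, 0, 0, 0, 2, -6, -6], [3, 21, 15, 0, 0, 0, 3, -9, -9], [3, 1, -1, 0, 0, 0, -1, 3, 3]].
There the 2×2 minor on rows j ∈ {0, 1}, columns (i,k) ∈ {(0,0), (0,1)} is det [[-8, -6], [3, 21]] = -150 ≠ 0, so this unfolding has rank ≥ 2; CP rank is at least every unfolding rank, so rank(T) ≥ 2. (Unfolding ranks only ever bound the CP rank from below — rank(T) can be strictly larger than all of them — so the matching upper bound has to come from an explicit 2-term decomposition.)
Upper bound — finding two terms. Write S_k = T[:,:,k] for the frontal slices: S₀ = [[-8, 3, 3], [0, 0, 0], [2, 3, -1]], S₁ = [[-6, 21, 1], [0, 0, 0], [-6, -9, 3]], S₂ = [[0, 15, -1], [0, 0, 0], [-6, -9, 3]].
If T = a₁ ⊗ b₁ ⊗ c₁ + a₂ ⊗ b₂ ⊗ c₂ then each S_k = c₁[k]·a₁b₁ᵀ + c₂[k]·a₂b₂ᵀ. S₀ and S₁ are linearly independent, so a₁b₁ᵀ and a₂b₂ᵀ must span the same plane of matrices: they are the rank-1 matrices of the form x·S₀ + y·S₁.
The 2×2 minor of x·S₀ + y·S₁ on rows {0,2}, columns {0,1} is −30·x² + 30·xy + 180·y² = (-30)·(x − 3·y)(x + 2·y), vanishing at (x:y) = (3:1) and (2:-1).
M₁ = 3·S₀ + S₁ = [[-30, 30, 10], [0, 0, 0], [0, 0, 0]] = (-10)·(1, 0, 0)(3, -3, -1)ᵀ and M₂ = 2·S₀ − S₁ = [[-10, -15, 5], [0, 0, 0], [10, 15, -5]] = (-5)·(1, 0, -1)(2, 3, -1)ᵀ, so take a₁ = (1, 0, 0), b₁ = (3, -3, -1), a₂ = (1, 0, -1), b₂ = (2, 3, -1).
Each slice is an integer combination of E₁ = a₁b₁ᵀ and E₂ = a₂b₂ᵀ: S₀ = −2·E₁ − E₂, S₁ = −4·E₁ + 3·E₂, S₂ = −2·E₁ + 3·E₂; reading off coefficients, c₁ = (-2, -4, -2) and c₂ = (-1, 3, 3).
Hence T = (1, 0, 0) ⊗ (3, -3, -1) ⊗ (-2, -4, -2) + (1, 0, -1) ⊗ (2, 3, -1) ⊗ (-1, 3, 3), so rank(T) ≤ 2.
These bounds meet, so rank(T) = 2.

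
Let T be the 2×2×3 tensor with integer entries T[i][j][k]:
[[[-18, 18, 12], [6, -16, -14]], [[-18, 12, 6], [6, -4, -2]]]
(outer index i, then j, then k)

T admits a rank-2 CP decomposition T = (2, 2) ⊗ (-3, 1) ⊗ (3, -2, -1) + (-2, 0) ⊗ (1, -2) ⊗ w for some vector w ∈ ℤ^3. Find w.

w = (0, -3, -3)

Subtract the known terms from T to get the rank-1 residual R = (-2, 0) ⊗ (1, -2) ⊗ w, so R[i,j,k] = a[i]·b[j]·w[k]. Pick indices with nonzero a[0]·b[0] = (-2)·(1) = -2. Only the fibre through (0,0,·) is needed: R[0,0,:] = T[0,0,:] − Σₗ aₗ[0]bₗ[0]cₗ = [-18, 18, 12] − (2)·(-3)·(3, -2, -1) = [0, 6, 6]. Then w[k] = R[0,0,k] / -2 for each k, giving w = [0, 6, 6] / -2 = (0, -3, -3).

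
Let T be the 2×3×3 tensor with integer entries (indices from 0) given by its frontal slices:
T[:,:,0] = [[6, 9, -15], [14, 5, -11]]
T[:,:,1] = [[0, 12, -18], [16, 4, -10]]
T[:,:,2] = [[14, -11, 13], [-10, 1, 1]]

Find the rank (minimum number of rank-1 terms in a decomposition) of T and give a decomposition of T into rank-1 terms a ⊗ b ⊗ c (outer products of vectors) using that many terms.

rank(T) = 2

Lower bound: in the mode-2 unfolding of T (rows indexed by j, columns by (i,k)) the 2×2 minor on rows j ∈ {0, 1}, columns (i,k) ∈ {(0,0), (0,1)} is det [[6, 0], [9, 12]] = 72 ≠ 0, so that unfolding has rank ≥ 2 and hence rank(T) ≥ 2 (CP rank is at least every unfolding rank, though it can be larger).
Upper bound: with S_k = T[:,:,k], the two rank-1 terms a₁b₁ᵀ, a₂b₂ᵀ are the rank-1 members of the pencil x·S₀ + y·S₁.
The 2×2 minor of x·S₀ + y·S₁ on rows {0,1}, columns {0,1} is −96·x² − 288·xy − 192·y² = (-96)·(x + 2·y)(x + y), vanishing at (x:y) = (2:-1) and (1:-1).
M₁ = 2·S₀ − S₁ = [[12, 6, -12], [12, 6, -12]] = 6·[1, 1][2, 1, -2]ᵀ and M₂ = S₀ − S₁ = [[6, -3, 3], [-2, 1, -1]] = [3, -1][2, -1, 1]ᵀ, so take a₁ = [1, 1], b₁ = [2, 1, -2], a₂ = [3, -1], b₂ = [2, -1, 1].
Each slice is an integer combination of E₁ = a₁b₁ᵀ and E₂ = a₂b₂ᵀ: S₀ = 6·E₁ − E₂, S₁ = 6·E₁ − 2·E₂, S₂ = −2·E₁ + 3·E₂; reading off coefficients, c₁ = [6, 6, -2] and c₂ = [-1, -2, 3].
Hence T = [1, 1] ⊗ [2, 1, -2] ⊗ [6, 6, -2] + [3, -1] ⊗ [2, -1, 1] ⊗ [-1, -2, 3], so rank(T) ≤ 2.
These bounds meet, so rank(T) = 2.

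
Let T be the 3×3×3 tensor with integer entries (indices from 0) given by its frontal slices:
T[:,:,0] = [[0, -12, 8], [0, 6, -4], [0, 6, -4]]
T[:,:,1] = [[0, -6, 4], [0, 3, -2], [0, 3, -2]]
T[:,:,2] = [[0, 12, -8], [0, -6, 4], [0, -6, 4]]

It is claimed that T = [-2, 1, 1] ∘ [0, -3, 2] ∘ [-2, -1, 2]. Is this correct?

Reconstruct entrywise from the claimed factors. For example, T[0,1,0] = -12 and Σₗ aₗ[0]bₗ[1]cₗ[0] = (-2)·(-3)·(-2) = -12; checking all 27 entries, every one matches. The claim holds.

Yes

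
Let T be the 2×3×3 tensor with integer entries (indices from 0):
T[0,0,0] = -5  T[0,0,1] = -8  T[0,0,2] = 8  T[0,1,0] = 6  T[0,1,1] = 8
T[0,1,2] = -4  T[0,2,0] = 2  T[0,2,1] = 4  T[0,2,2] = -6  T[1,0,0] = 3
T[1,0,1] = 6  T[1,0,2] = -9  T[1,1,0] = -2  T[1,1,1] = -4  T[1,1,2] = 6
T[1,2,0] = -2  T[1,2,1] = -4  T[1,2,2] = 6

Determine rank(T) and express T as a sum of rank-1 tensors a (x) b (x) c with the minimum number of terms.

Lower bound: the mode-2 unfolding of T (rows indexed by j, columns by (i,k) = (0,0), (0,1), (0,2), (1,0), (1,1), (1,2)) is [[-5, -8, 8, 3, 6, -9], [6, 8, -4, -2, -4, 6], [2, 4, -6, -2, -4, 6]].
There the 2×2 minor on rows j ∈ {0, 1}, columns (i,k) ∈ {(0,0), (0,1)} is det [[-5, -8], [6, 8]] = 8 ≠ 0, so this unfolding has rank ≥ 2; CP rank is at least every unfolding rank, so rank(T) ≥ 2. (This is only a lower bound: in general the CP rank may exceed every unfolding rank, so we still need to exhibit 2 rank-1 terms summing to T.)
Upper bound — finding two terms. Write S_k = T[:,:,k] for the frontal slices: S₀ = [[-5, 6, 2], [3, -2, -2]], S₁ = [[-8, 8, 4], [6, -4, -4]], S₂ = [[8, -4, -6], [-9, 6, 6]].
If T = a₁ (x) b₁ (x) c₁ + a₂ (x) b₂ (x) c₂ then each S_k = c₁[k]·a₁b₁ᵀ + c₂[k]·a₂b₂ᵀ. S₀ and S₁ are linearly independent, so a₁b₁ᵀ and a₂b₂ᵀ must span the same plane of matrices: they are the rank-1 matrices of the form x·S₀ + y·S₁.
The 2×2 minor of x·S₀ + y·S₁ on rows {0,1}, columns {0,1} is −8·x² − 24·xy − 16·y² = (-8)·(x + 2·y)(x + y), vanishing at (x:y) = (2:-1) and (1:-1).
M₁ = 2·S₀ − S₁ = [[-2, 4, 0], [0, 0, 0]] = (-2)·[1, 0][1, -2, 0]ᵀ and M₂ = S₀ − S₁ = [[3, -2, -2], [-3, 2, 2]] = [1, -1][3, -2, -2]ᵀ, so take a₁ = [1, 0], b₁ = [1, -2, 0], a₂ = [1, -1], b₂ = [3, -2, -2].
Each slice is an integer combination of E₁ = a₁b₁ᵀ and E₂ = a₂b₂ᵀ: S₀ = −2·E₁ − E₂, S₁ = −2·E₁ − 2·E₂, S₂ = −E₁ + 3·E₂; reading off coefficients, c₁ = [-2, -2, -1] and c₂ = [-1, -2, 3].
Hence T = [1, 0] (x) [1, -2, 0] (x) [-2, -2, -1] + [1, -1] (x) [3, -2, -2] (x) [-1, -2, 3], so rank(T) ≤ 2.
These bounds meet, so rank(T) = 2.

rank(T) = 2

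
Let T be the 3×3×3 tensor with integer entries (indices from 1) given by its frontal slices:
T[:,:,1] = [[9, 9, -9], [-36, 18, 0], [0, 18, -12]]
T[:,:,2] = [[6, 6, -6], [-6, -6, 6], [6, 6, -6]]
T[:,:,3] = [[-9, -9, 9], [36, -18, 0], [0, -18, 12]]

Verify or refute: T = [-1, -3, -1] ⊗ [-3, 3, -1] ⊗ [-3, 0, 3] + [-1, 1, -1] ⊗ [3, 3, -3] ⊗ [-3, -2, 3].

No

Reconstruct entry (1,1,1) from the claimed factors: Σₗ aₗ[1]bₗ[1]cₗ[1] = (-1)·(-3)·(-3) + (-1)·(3)·(-3) = 0, but T[1,1,1] = 9. The claim is false.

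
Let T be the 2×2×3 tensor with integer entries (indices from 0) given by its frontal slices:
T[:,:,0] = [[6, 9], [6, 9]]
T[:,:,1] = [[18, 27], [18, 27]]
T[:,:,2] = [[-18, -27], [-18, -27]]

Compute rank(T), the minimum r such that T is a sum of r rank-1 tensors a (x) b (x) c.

Lower bound: T ≠ 0 (e.g. T[0,0,0] = 6), so rank(T) ≥ 1.
Upper bound: if T = a (x) b (x) c then every fibre of T is a multiple of the corresponding factor, so read the factors off the fibres through the nonzero entry T[0,0,0] = 6.
The mode-1 fibre T[:,0,0] = [6, 6] gives a = [1, 1] (primitive direction); the mode-2 fibre T[0,:,0] = [6, 9] gives b = [2, 3]; then c[k] = T[0,0,k] / (a[0]·b[0]) = [6, 18, -18] / 2 = [3, 9, -9].
Expanding [1, 1] (x) [2, 3] (x) [3, 9, -9] reproduces all 12 entries of T, so T = [1, 1] (x) [2, 3] (x) [3, 9, -9] and rank(T) ≤ 1.
These bounds meet, so rank(T) = 1.

1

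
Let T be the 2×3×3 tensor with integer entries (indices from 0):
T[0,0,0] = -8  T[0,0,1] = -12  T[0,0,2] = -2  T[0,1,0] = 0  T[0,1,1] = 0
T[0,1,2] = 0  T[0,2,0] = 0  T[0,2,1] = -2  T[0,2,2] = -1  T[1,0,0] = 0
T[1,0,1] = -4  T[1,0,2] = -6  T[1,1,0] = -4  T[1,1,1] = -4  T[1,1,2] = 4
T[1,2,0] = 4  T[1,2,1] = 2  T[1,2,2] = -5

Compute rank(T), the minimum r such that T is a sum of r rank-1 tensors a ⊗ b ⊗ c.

3

Lower bound: the mode-3 unfolding of T (rows indexed by k, columns by (i,j) = (0,0), (0,1), (0,2), (1,0), (1,1), (1,2)) is [[-8, 0, 0, 0, -4, 4], [-12, 0, -2, -4, -4, 2], [-2, 0, -1, -6, 4, -5]].
There the 3×3 minor on rows k ∈ {0, 1, 2}, columns (i,j) ∈ {(0,0), (0,2), (1,0)} is det [[-8, 0, 0], [-12, -2, -4], [-2, -1, -6]] = -64 ≠ 0, so this unfolding has rank ≥ 3; CP rank is at least every unfolding rank, so rank(T) ≥ 3. (Flattening ranks never certify an upper bound on CP rank; for that we must actually write T with 3 rank-1 terms.)
Upper bound: T is a sum of 3 rank-1 terms, T = [0, 1] ⊗ [1, -1, 1] ⊗ [4, 4, -4] + [1, 1] ⊗ [2, 0, 1] ⊗ [0, -2, -1] + [2, 1] ⊗ [1, 0, 0] ⊗ [-4, -4, 0] (one valid choice — decompositions are not unique — normalised so each a, b is primitive with positive first nonzero entry; check it by expanding all entries), so rank(T) ≤ 3.
These bounds meet, so rank(T) = 3.
Check entry T[0,2,0] = 0: (0)·(1)·(4) + (1)·(1)·(0) + (2)·(0)·(-4) = 0.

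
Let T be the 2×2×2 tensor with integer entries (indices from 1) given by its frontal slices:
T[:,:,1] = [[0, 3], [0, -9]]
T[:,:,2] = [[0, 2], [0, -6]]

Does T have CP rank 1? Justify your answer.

Yes

The mode-1 fibre T[:,2,1] = [3, -9] gives a = [1, -3] (primitive direction); the mode-2 fibre T[1,:,1] = [0, 3] gives b = [0, 1]; then c[k] = T[1,2,k] / (a[1]·b[2]) = [3, 2] / 1 = [3, 2].
Expanding [1, -3] ⊗ [0, 1] ⊗ [3, 2] reproduces all 8 entries of T, so T = [1, -3] ⊗ [0, 1] ⊗ [3, 2] and rank(T) ≤ 1.
Equivalently every frontal slice T[:,:,k] is c[k] times the rank-1 matrix [1, -3] ⊗ [0, 1]. So T has rank 1 (it is nonzero).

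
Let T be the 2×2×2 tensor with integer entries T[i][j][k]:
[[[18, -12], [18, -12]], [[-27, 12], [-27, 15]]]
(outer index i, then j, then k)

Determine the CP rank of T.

Lower bound: the mode-3 unfolding of T (rows indexed by k, columns by (i,j) = (0,0), (0,1), (1,0), (1,1)) is [[18, 18, -27, -27], [-12, -12, 12, 15]].
There the 2×2 minor on rows k ∈ {0, 1}, columns (i,j) ∈ {(0,0), (1,0)} is det [[18, -27], [-12, 12]] = -108 ≠ 0, so this unfolding has rank ≥ 2; CP rank is at least every unfolding rank, so rank(T) ≥ 2. (This is only a lower bound: in general the CP rank may exceed every unfolding rank, so we still need to exhibit 2 rank-1 terms summing to T.)
Upper bound — finding two terms. Write S_k = T[:,:,k] for the frontal slices: S₀ = [[18, 18], [-27, -27]], S₁ = [[-12, -12], [12, 15]].
If T = a₁ ∘ b₁ ∘ c₁ + a₂ ∘ b₂ ∘ c₂ then each S_k = c₁[k]·a₁b₁ᵀ + c₂[k]·a₂b₂ᵀ. S₀ and S₁ are linearly independent, so a₁b₁ᵀ and a₂b₂ᵀ must span the same plane of matrices: they are the rank-1 matrices of the form x·S₀ + y·S₁.
det(x·S₀ + y·S₁) is 54·xy − 36·y² = 18·(3·x − 2·y)(y), vanishing at (x:y) = (2:3) and (1:0).
M₁ = 2·S₀ + 3·S₁ = [[0, 0], [-18, -9]] = (-9)·(0, 1)(2, 1)ᵀ and M₂ = S₀ = [[18, 18], [-27, -27]] = 9·(2, -3)(1, 1)ᵀ, so take a₁ = (0, 1), b₁ = (2, 1), a₂ = (2, -3), b₂ = (1, 1).
Each slice is an integer combination of E₁ = a₁b₁ᵀ and E₂ = a₂b₂ᵀ: S₀ = 9·E₂, S₁ = −3·E₁ − 6·E₂; reading off coefficients, c₁ = (0, -3) and c₂ = (9, -6).
Hence T = (0, 1) ∘ (2, 1) ∘ (0, -3) + (2, -3) ∘ (1, 1) ∘ (9, -6), so rank(T) ≤ 2.
These bounds meet, so rank(T) = 2.

2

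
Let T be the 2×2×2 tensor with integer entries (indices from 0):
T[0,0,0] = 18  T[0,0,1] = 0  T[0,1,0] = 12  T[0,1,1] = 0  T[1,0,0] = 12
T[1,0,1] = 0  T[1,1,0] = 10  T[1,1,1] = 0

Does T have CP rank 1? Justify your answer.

The mode-1 unfolding of T (rows indexed by i, columns by (j,k) = (0,0), (0,1), (1,0), (1,1)) is [[18, 0, 12, 0], [12, 0, 10, 0]].
There the 2×2 minor on rows i ∈ {0, 1}, columns (j,k) ∈ {(0,0), (1,0)} is det [[18, 12], [12, 10]] = 36 ≠ 0, so this unfolding has rank ≥ 2; CP rank is at least every unfolding rank, so rank(T) ≥ 2.
In particular rank(T) ≥ 2 > 1, so T is not rank-1.

No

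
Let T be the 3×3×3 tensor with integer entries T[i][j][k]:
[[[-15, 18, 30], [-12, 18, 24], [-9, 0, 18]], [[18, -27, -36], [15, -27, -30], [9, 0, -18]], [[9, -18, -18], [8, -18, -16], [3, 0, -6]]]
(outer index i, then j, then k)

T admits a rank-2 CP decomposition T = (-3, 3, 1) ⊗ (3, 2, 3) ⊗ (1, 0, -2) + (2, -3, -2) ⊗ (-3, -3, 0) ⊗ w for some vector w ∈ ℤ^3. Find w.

Subtract the known terms from T to get the rank-1 residual R = (2, -3, -2) ⊗ (-3, -3, 0) ⊗ w, so R[i,j,k] = a[i]·b[j]·w[k]. Pick indices with nonzero a[0]·b[0] = (2)·(-3) = -6. Only the fibre through (0,0,·) is needed: R[0,0,:] = T[0,0,:] − Σₗ aₗ[0]bₗ[0]cₗ = [-15, 18, 30] − (-3)·(3)·(1, 0, -2) = [-6, 18, 12]. Then w[k] = R[0,0,k] / -6 for each k, giving w = [-6, 18, 12] / -6 = (1, -3, -2).

w = (1, -3, -2)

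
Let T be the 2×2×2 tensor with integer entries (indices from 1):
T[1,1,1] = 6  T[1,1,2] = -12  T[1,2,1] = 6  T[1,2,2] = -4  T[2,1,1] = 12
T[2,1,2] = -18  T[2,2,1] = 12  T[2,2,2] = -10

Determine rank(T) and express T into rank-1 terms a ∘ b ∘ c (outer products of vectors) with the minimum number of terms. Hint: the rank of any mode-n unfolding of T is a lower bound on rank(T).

rank(T) = 2

Lower bound: the mode-2 unfolding of T (rows indexed by j, columns by (i,k) = (1,1), (1,2), (2,1), (2,2)) is [[6, -12, 12, -18], [6, -4, 12, -10]].
There the 2×2 minor on rows j ∈ {1, 2}, columns (i,k) ∈ {(1,1), (1,2)} is det [[6, -12], [6, -4]] = 48 ≠ 0, so this unfolding has rank ≥ 2; CP rank is at least every unfolding rank, so rank(T) ≥ 2. (Flattening ranks never certify an upper bound on CP rank; for that we must actually write T with 2 rank-1 terms.)
Upper bound — finding two terms. Write S_k = T[:,:,k] for the frontal slices: S₁ = [[6, 6], [12, 12]], S₂ = [[-12, -4], [-18, -10]].
If T = a₁ ∘ b₁ ∘ c₁ + a₂ ∘ b₂ ∘ c₂ then each S_k = c₁[k]·a₁b₁ᵀ + c₂[k]·a₂b₂ᵀ. S₁ and S₂ are linearly independent, so a₁b₁ᵀ and a₂b₂ᵀ must span the same plane of matrices: they are the rank-1 matrices of the form x·S₁ + y·S₂.
det(x·S₁ + y·S₂) is −48·xy + 48·y² = (-48)·(x − y)(y), vanishing at (x:y) = (1:1) and (1:0).
M₁ = S₁ + S₂ = [[-6, 2], [-6, 2]] = (-2)·(1, 1)(3, -1)ᵀ and M₂ = S₁ = [[6, 6], [12, 12]] = 6·(1, 2)(1, 1)ᵀ, so take a₁ = (1, 1), b₁ = (3, -1), a₂ = (1, 2), b₂ = (1, 1).
Each slice is an integer combination of E₁ = a₁b₁ᵀ and E₂ = a₂b₂ᵀ: S₁ = 6·E₂, S₂ = −2·E₁ − 6·E₂; reading off coefficients, c₁ = (0, -2) and c₂ = (6, -6).
Hence T = (1, 1) ∘ (3, -1) ∘ (0, -2) + (1, 2) ∘ (1, 1) ∘ (6, -6), so rank(T) ≤ 2.
These bounds meet, so rank(T) = 2.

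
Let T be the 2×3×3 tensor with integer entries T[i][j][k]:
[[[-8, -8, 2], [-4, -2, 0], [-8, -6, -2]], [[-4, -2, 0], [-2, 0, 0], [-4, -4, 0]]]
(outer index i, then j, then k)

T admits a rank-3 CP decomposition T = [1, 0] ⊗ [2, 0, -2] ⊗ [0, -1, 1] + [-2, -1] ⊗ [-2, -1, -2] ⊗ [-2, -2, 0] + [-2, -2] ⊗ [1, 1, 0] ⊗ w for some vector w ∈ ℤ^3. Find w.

w = [0, -1, 0]

Subtract the known terms from T to get the rank-1 residual R = [-2, -2] ⊗ [1, 1, 0] ⊗ w, so R[i,j,k] = a[i]·b[j]·w[k]. Pick indices with nonzero a[0]·b[0] = (-2)·(1) = -2. Only the fibre through (0,0,·) is needed: R[0,0,:] = T[0,0,:] − Σₗ aₗ[0]bₗ[0]cₗ = [-8, -8, 2] − (1)·(2)·[0, -1, 1] − (-2)·(-2)·[-2, -2, 0] = [0, 2, 0]. Then w[k] = R[0,0,k] / -2 for each k, giving w = [0, 2, 0] / -2 = [0, -1, 0].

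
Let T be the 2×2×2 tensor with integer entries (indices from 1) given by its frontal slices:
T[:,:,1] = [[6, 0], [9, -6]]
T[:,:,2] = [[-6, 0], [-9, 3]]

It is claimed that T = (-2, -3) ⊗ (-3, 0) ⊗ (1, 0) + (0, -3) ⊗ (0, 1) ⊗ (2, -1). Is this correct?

Reconstruct entry (1,1,2) from the claimed factors: Σₗ aₗ[1]bₗ[1]cₗ[2] = (-2)·(-3)·(0) + (0)·(0)·(-1) = 0, but T[1,1,2] = -6. The claim is false.

No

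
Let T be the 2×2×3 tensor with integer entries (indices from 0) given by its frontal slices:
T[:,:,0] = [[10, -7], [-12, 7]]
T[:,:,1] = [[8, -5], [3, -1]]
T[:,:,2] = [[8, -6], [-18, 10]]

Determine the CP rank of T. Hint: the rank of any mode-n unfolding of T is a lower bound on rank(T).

2

Lower bound: the mode-3 unfolding of T (rows indexed by k, columns by (i,j) = (0,0), (0,1), (1,0), (1,1)) is [[10, -7, -12, 7], [8, -5, 3, -1], [8, -6, -18, 10]].
There the 2×2 minor on rows k ∈ {0, 1}, columns (i,j) ∈ {(0,0), (0,1)} is det [[10, -7], [8, -5]] = 6 ≠ 0, so this unfolding has rank ≥ 2; CP rank is at least every unfolding rank, so rank(T) ≥ 2. (This is only a lower bound: in general the CP rank may exceed every unfolding rank, so we still need to exhibit 2 rank-1 terms summing to T.)
Upper bound — finding two terms. Write S_k = T[:,:,k] for the frontal slices: S₀ = [[10, -7], [-12, 7]], S₁ = [[8, -5], [3, -1]], S₂ = [[8, -6], [-18, 10]].
If T = a₁ ⊗ b₁ ⊗ c₁ + a₂ ⊗ b₂ ⊗ c₂ then each S_k = c₁[k]·a₁b₁ᵀ + c₂[k]·a₂b₂ᵀ. S₀ and S₁ are linearly independent, so a₁b₁ᵀ and a₂b₂ᵀ must span the same plane of matrices: they are the rank-1 matrices of the form x·S₀ + y·S₁.
det(x·S₀ + y·S₁) is −14·x² + 7·xy + 7·y² = (-7)·(x − y)(2·x + y), vanishing at (x:y) = (1:1) and (1:-2).
M₁ = S₀ + S₁ = [[18, -12], [-9, 6]] = 3·(2, -1)(3, -2)ᵀ and M₂ = S₀ − 2·S₁ = [[-6, 3], [-18, 9]] = (-3)·(1, 3)(2, -1)ᵀ, so take a₁ = (2, -1), b₁ = (3, -2), a₂ = (1, 3), b₂ = (2, -1).
Each slice is an integer combination of E₁ = a₁b₁ᵀ and E₂ = a₂b₂ᵀ: S₀ = 2·E₁ − E₂, S₁ = E₁ + E₂, S₂ = 2·E₁ − 2·E₂; reading off coefficients, c₁ = (2, 1, 2) and c₂ = (-1, 1, -2).
Hence T = (2, -1) ⊗ (3, -2) ⊗ (2, 1, 2) + (1, 3) ⊗ (2, -1) ⊗ (-1, 1, -2), so rank(T) ≤ 2.
These bounds meet, so rank(T) = 2.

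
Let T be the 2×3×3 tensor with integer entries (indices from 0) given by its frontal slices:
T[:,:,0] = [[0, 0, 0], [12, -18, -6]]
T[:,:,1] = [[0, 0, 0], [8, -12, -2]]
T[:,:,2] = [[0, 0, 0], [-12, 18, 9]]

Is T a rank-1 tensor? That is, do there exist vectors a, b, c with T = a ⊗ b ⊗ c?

No

The mode-2 unfolding of T (rows indexed by j, columns by (i,k) = (0,0), (0,1), (0,2), (1,0), (1,1), (1,2)) is [[0, 0, 0, 12, 8, -12], [0, 0, 0, -18, -12, 18], [0, 0, 0, -6, -2, 9]].
There the 2×2 minor on rows j ∈ {0, 2}, columns (i,k) ∈ {(1,0), (1,1)} is det [[12, 8], [-6, -2]] = 24 ≠ 0, so this unfolding has rank ≥ 2; CP rank is at least every unfolding rank, so rank(T) ≥ 2.
In particular rank(T) ≥ 2 > 1, so T is not rank-1.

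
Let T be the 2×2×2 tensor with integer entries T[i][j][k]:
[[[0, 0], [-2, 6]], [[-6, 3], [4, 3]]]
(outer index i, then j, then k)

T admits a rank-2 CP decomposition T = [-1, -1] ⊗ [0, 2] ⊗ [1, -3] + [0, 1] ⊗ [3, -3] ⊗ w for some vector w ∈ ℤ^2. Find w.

Subtract the known terms from T to get the rank-1 residual R = [0, 1] ⊗ [3, -3] ⊗ w, so R[i,j,k] = a[i]·b[j]·w[k]. Pick indices with nonzero a[1]·b[0] = (1)·(3) = 3. Only the fibre through (1,0,·) is needed: R[1,0,:] = T[1,0,:] − Σₗ aₗ[1]bₗ[0]cₗ = [-6, 3] − (-1)·(0)·[1, -3] = [-6, 3]. Then w[k] = R[1,0,k] / 3 for each k, giving w = [-6, 3] / 3 = [-2, 1].

w = [-2, 1]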